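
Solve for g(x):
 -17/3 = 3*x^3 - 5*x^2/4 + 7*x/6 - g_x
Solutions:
 g(x) = C1 + 3*x^4/4 - 5*x^3/12 + 7*x^2/12 + 17*x/3


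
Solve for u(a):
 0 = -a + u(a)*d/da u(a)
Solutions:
 u(a) = -sqrt(C1 + a^2)
 u(a) = sqrt(C1 + a^2)


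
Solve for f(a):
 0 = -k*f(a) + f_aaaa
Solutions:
 f(a) = C1*exp(-a*k^(1/4)) + C2*exp(a*k^(1/4)) + C3*exp(-I*a*k^(1/4)) + C4*exp(I*a*k^(1/4))


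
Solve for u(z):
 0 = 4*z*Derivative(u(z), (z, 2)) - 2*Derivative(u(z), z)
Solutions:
 u(z) = C1 + C2*z^(3/2)


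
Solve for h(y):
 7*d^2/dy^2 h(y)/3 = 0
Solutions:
 h(y) = C1 + C2*y


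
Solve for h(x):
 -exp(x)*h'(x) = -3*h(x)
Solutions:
 h(x) = C1*exp(-3*exp(-x))


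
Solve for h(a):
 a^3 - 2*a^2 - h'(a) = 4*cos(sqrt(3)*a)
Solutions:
 h(a) = C1 + a^4/4 - 2*a^3/3 - 4*sqrt(3)*sin(sqrt(3)*a)/3


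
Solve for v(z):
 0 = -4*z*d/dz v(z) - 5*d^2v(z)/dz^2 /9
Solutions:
 v(z) = C1 + C2*erf(3*sqrt(10)*z/5)


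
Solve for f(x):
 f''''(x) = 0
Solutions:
 f(x) = C1 + C2*x + C3*x^2 + C4*x^3


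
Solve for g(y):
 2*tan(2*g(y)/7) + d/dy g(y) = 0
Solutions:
 g(y) = -7*asin(C1*exp(-4*y/7))/2 + 7*pi/2
 g(y) = 7*asin(C1*exp(-4*y/7))/2


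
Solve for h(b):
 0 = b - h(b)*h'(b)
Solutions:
 h(b) = -sqrt(C1 + b^2)
 h(b) = sqrt(C1 + b^2)


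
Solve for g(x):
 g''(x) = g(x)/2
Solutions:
 g(x) = C1*exp(-sqrt(2)*x/2) + C2*exp(sqrt(2)*x/2)


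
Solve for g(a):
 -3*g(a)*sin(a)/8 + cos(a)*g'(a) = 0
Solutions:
 g(a) = C1/cos(a)^(3/8)


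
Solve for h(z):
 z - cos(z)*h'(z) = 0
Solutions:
 h(z) = C1 + Integral(z/cos(z), z)


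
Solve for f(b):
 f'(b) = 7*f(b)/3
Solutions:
 f(b) = C1*exp(7*b/3)


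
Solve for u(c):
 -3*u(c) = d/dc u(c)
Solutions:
 u(c) = C1*exp(-3*c)


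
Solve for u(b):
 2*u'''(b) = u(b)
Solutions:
 u(b) = C3*exp(2^(2/3)*b/2) + (C1*sin(2^(2/3)*sqrt(3)*b/4) + C2*cos(2^(2/3)*sqrt(3)*b/4))*exp(-2^(2/3)*b/4)


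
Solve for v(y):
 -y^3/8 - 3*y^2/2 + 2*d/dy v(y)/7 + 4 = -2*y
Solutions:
 v(y) = C1 + 7*y^4/64 + 7*y^3/4 - 7*y^2/2 - 14*y


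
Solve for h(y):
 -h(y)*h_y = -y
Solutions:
 h(y) = -sqrt(C1 + y^2)
 h(y) = sqrt(C1 + y^2)


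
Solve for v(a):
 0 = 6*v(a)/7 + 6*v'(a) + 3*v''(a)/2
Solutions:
 v(a) = C1*exp(2*a*(-1 + sqrt(42)/7)) + C2*exp(-2*a*(sqrt(42)/7 + 1))


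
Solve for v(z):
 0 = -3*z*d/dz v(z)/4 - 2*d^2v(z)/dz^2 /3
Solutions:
 v(z) = C1 + C2*erf(3*z/4)


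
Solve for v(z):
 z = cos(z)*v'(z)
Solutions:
 v(z) = C1 + Integral(z/cos(z), z)


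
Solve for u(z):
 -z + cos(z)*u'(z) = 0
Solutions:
 u(z) = C1 + Integral(z/cos(z), z)


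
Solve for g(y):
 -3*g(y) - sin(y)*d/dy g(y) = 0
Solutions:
 g(y) = C1*(cos(y) + 1)^(3/2)/(cos(y) - 1)^(3/2)


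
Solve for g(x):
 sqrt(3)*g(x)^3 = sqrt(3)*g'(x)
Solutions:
 g(x) = -sqrt(2)*sqrt(-1/(C1 + x))/2
 g(x) = sqrt(2)*sqrt(-1/(C1 + x))/2


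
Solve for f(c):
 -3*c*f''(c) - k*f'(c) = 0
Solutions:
 f(c) = C1 + c^(1 - re(k)/3)*(C2*sin(log(c)*Abs(im(k))/3) + C3*cos(log(c)*im(k)/3))


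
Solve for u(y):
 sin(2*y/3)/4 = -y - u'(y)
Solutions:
 u(y) = C1 - y^2/2 + 3*cos(2*y/3)/8


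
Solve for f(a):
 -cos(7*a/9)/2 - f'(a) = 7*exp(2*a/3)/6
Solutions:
 f(a) = C1 - 7*exp(2*a/3)/4 - 9*sin(7*a/9)/14


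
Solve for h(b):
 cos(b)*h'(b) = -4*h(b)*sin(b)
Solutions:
 h(b) = C1*cos(b)^4


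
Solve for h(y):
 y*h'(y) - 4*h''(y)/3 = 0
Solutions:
 h(y) = C1 + C2*erfi(sqrt(6)*y/4)


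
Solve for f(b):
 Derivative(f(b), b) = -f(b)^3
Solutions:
 f(b) = -sqrt(2)*sqrt(-1/(C1 - b))/2
 f(b) = sqrt(2)*sqrt(-1/(C1 - b))/2


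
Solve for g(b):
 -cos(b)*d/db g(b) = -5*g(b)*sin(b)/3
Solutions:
 g(b) = C1/cos(b)^(5/3)


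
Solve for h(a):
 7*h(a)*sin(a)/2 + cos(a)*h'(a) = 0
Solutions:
 h(a) = C1*cos(a)^(7/2)


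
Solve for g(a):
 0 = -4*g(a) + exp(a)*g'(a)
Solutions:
 g(a) = C1*exp(-4*exp(-a))


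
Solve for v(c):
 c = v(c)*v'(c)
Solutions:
 v(c) = -sqrt(C1 + c^2)
 v(c) = sqrt(C1 + c^2)


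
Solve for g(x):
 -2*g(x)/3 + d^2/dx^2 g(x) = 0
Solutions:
 g(x) = C1*exp(-sqrt(6)*x/3) + C2*exp(sqrt(6)*x/3)


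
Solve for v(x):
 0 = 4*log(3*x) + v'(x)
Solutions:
 v(x) = C1 - 4*x*log(x) - x*log(81) + 4*x


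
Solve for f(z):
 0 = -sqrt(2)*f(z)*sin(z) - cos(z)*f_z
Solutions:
 f(z) = C1*cos(z)^(sqrt(2))


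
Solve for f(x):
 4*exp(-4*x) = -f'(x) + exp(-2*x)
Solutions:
 f(x) = C1 - exp(-2*x)/2 + exp(-4*x)


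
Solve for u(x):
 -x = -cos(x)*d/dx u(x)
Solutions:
 u(x) = C1 + Integral(x/cos(x), x)


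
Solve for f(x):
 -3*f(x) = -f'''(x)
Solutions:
 f(x) = C3*exp(3^(1/3)*x) + (C1*sin(3^(5/6)*x/2) + C2*cos(3^(5/6)*x/2))*exp(-3^(1/3)*x/2)


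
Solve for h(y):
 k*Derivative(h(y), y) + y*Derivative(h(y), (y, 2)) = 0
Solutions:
 h(y) = C1 + y^(1 - re(k))*(C2*sin(log(y)*Abs(im(k))) + C3*cos(log(y)*im(k)))


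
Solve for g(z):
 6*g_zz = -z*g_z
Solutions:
 g(z) = C1 + C2*erf(sqrt(3)*z/6)


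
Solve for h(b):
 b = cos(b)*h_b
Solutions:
 h(b) = C1 + Integral(b/cos(b), b)


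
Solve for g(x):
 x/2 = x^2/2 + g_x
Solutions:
 g(x) = C1 - x^3/6 + x^2/4


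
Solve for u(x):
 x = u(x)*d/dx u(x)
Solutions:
 u(x) = -sqrt(C1 + x^2)
 u(x) = sqrt(C1 + x^2)


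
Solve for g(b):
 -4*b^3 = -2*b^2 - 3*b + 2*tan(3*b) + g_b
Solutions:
 g(b) = C1 - b^4 + 2*b^3/3 + 3*b^2/2 + 2*log(cos(3*b))/3


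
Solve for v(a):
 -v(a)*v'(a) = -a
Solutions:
 v(a) = -sqrt(C1 + a^2)
 v(a) = sqrt(C1 + a^2)


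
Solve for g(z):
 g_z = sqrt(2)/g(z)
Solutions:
 g(z) = -sqrt(C1 + 2*sqrt(2)*z)
 g(z) = sqrt(C1 + 2*sqrt(2)*z)


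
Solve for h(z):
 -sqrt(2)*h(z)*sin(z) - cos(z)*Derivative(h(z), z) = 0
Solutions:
 h(z) = C1*cos(z)^(sqrt(2))


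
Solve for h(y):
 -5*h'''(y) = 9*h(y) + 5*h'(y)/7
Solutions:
 h(y) = C1*exp(y*(-10*3^(2/3)*490^(1/3)/(3969 + sqrt(15755061))^(1/3) + 2100^(1/3)*(3969 + sqrt(15755061))^(1/3))/420)*sin(3^(1/6)*y*(30*490^(1/3)/(3969 + sqrt(15755061))^(1/3) + 3^(2/3)*700^(1/3)*(3969 + sqrt(15755061))^(1/3))/420) + C2*exp(y*(-10*3^(2/3)*490^(1/3)/(3969 + sqrt(15755061))^(1/3) + 2100^(1/3)*(3969 + sqrt(15755061))^(1/3))/420)*cos(3^(1/6)*y*(30*490^(1/3)/(3969 + sqrt(15755061))^(1/3) + 3^(2/3)*700^(1/3)*(3969 + sqrt(15755061))^(1/3))/420) + C3*exp(-y*(-10*3^(2/3)*490^(1/3)/(3969 + sqrt(15755061))^(1/3) + 2100^(1/3)*(3969 + sqrt(15755061))^(1/3))/210)


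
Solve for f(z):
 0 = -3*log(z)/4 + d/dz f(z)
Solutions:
 f(z) = C1 + 3*z*log(z)/4 - 3*z/4


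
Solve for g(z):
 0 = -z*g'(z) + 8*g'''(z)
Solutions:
 g(z) = C1 + Integral(C2*airyai(z/2) + C3*airybi(z/2), z)


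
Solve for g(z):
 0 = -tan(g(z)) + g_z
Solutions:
 g(z) = pi - asin(C1*exp(z))
 g(z) = asin(C1*exp(z))


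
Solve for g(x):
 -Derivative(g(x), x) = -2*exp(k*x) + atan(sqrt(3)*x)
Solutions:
 g(x) = C1 - x*atan(sqrt(3)*x) + 2*Piecewise((exp(k*x)/k, Ne(k, 0)), (x, True)) + sqrt(3)*log(3*x^2 + 1)/6


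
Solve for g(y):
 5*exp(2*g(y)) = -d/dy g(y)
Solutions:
 g(y) = log(-sqrt(-1/(C1 - 5*y))) - log(2)/2
 g(y) = log(-1/(C1 - 5*y))/2 - log(2)/2


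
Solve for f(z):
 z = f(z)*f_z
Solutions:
 f(z) = -sqrt(C1 + z^2)
 f(z) = sqrt(C1 + z^2)


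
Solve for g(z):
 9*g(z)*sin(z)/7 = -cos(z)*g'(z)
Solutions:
 g(z) = C1*cos(z)^(9/7)


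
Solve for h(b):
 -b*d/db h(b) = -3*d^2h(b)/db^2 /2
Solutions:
 h(b) = C1 + C2*erfi(sqrt(3)*b/3)


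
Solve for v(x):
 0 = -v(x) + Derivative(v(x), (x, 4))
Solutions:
 v(x) = C1*exp(-x) + C2*exp(x) + C3*sin(x) + C4*cos(x)


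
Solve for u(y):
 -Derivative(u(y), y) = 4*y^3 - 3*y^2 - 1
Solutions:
 u(y) = C1 - y^4 + y^3 + y


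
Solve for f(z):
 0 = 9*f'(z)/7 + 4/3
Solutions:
 f(z) = C1 - 28*z/27


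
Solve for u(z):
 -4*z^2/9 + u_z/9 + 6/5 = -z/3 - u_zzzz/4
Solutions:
 u(z) = C1 + C4*exp(-2^(2/3)*3^(1/3)*z/3) + 4*z^3/3 - 3*z^2/2 - 54*z/5 + (C2*sin(2^(2/3)*3^(5/6)*z/6) + C3*cos(2^(2/3)*3^(5/6)*z/6))*exp(2^(2/3)*3^(1/3)*z/6)


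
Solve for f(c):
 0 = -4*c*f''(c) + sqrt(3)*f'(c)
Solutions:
 f(c) = C1 + C2*c^(sqrt(3)/4 + 1)


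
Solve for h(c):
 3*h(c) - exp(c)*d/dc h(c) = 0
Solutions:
 h(c) = C1*exp(-3*exp(-c))


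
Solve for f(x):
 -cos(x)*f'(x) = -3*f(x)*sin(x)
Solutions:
 f(x) = C1/cos(x)^3


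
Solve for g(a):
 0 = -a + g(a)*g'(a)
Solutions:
 g(a) = -sqrt(C1 + a^2)
 g(a) = sqrt(C1 + a^2)


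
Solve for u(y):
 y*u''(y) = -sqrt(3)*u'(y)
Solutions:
 u(y) = C1 + C2*y^(1 - sqrt(3))


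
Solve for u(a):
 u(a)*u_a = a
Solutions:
 u(a) = -sqrt(C1 + a^2)
 u(a) = sqrt(C1 + a^2)


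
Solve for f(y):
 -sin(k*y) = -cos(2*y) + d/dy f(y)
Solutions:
 f(y) = C1 + sin(2*y)/2 + cos(k*y)/k


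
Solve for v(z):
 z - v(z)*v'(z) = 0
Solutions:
 v(z) = -sqrt(C1 + z^2)
 v(z) = sqrt(C1 + z^2)


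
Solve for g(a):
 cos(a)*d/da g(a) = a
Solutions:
 g(a) = C1 + Integral(a/cos(a), a)


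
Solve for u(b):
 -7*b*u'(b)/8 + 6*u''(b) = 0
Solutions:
 u(b) = C1 + C2*erfi(sqrt(42)*b/24)


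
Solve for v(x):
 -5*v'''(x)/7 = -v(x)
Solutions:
 v(x) = C3*exp(5^(2/3)*7^(1/3)*x/5) + (C1*sin(sqrt(3)*5^(2/3)*7^(1/3)*x/10) + C2*cos(sqrt(3)*5^(2/3)*7^(1/3)*x/10))*exp(-5^(2/3)*7^(1/3)*x/10)


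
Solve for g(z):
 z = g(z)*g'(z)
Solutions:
 g(z) = -sqrt(C1 + z^2)
 g(z) = sqrt(C1 + z^2)


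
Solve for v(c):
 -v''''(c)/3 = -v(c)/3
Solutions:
 v(c) = C1*exp(-c) + C2*exp(c) + C3*sin(c) + C4*cos(c)


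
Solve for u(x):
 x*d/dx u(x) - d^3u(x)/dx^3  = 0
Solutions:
 u(x) = C1 + Integral(C2*airyai(x) + C3*airybi(x), x)


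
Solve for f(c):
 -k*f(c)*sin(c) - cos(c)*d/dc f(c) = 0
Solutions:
 f(c) = C1*exp(k*log(cos(c)))


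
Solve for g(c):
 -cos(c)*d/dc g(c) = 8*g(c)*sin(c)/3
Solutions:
 g(c) = C1*cos(c)^(8/3)


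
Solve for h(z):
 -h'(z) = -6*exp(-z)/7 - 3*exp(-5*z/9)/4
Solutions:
 h(z) = C1 - 6*exp(-z)/7 - 27*exp(-5*z/9)/20


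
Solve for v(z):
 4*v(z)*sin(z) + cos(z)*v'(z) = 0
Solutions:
 v(z) = C1*cos(z)^4


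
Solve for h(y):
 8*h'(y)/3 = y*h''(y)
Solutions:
 h(y) = C1 + C2*y^(11/3)


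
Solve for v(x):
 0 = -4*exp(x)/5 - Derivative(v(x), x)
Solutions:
 v(x) = C1 - 4*exp(x)/5


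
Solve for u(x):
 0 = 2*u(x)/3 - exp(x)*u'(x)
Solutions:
 u(x) = C1*exp(-2*exp(-x)/3)


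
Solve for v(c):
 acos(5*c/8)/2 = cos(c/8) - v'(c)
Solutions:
 v(c) = C1 - c*acos(5*c/8)/2 + sqrt(64 - 25*c^2)/10 + 8*sin(c/8)


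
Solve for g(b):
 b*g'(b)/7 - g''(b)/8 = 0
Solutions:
 g(b) = C1 + C2*erfi(2*sqrt(7)*b/7)


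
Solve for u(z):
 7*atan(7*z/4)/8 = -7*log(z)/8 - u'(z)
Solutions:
 u(z) = C1 - 7*z*log(z)/8 - 7*z*atan(7*z/4)/8 + 7*z/8 + log(49*z^2 + 16)/4


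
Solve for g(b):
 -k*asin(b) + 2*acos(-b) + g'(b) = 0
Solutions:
 g(b) = C1 - 2*b*acos(-b) + k*(b*asin(b) + sqrt(1 - b^2)) - 2*sqrt(1 - b^2)


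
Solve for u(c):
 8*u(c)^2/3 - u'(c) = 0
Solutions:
 u(c) = -3/(C1 + 8*c)


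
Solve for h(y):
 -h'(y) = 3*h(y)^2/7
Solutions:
 h(y) = 7/(C1 + 3*y)


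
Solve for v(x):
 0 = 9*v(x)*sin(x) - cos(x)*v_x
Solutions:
 v(x) = C1/cos(x)^9


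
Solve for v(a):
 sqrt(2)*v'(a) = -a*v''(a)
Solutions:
 v(a) = C1 + C2*a^(1 - sqrt(2))


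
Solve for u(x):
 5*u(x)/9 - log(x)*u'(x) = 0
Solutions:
 u(x) = C1*exp(5*li(x)/9)


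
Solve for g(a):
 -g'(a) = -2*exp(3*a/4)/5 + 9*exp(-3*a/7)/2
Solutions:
 g(a) = C1 + 8*exp(3*a/4)/15 + 21*exp(-3*a/7)/2


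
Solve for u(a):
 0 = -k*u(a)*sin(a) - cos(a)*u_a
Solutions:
 u(a) = C1*exp(k*log(cos(a)))


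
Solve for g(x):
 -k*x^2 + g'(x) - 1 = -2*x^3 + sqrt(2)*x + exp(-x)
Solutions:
 g(x) = C1 + k*x^3/3 - x^4/2 + sqrt(2)*x^2/2 + x - exp(-x)


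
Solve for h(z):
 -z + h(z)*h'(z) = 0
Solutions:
 h(z) = -sqrt(C1 + z^2)
 h(z) = sqrt(C1 + z^2)


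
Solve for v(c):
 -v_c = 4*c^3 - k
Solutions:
 v(c) = C1 - c^4 + c*k


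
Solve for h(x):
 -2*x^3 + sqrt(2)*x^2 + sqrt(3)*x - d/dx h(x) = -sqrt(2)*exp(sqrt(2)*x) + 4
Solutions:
 h(x) = C1 - x^4/2 + sqrt(2)*x^3/3 + sqrt(3)*x^2/2 - 4*x + exp(sqrt(2)*x)


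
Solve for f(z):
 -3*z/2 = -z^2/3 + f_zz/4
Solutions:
 f(z) = C1 + C2*z + z^4/9 - z^3


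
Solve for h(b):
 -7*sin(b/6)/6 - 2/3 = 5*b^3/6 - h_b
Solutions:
 h(b) = C1 + 5*b^4/24 + 2*b/3 - 7*cos(b/6)


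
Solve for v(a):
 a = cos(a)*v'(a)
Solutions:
 v(a) = C1 + Integral(a/cos(a), a)


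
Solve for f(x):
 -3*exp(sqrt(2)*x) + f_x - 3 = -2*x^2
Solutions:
 f(x) = C1 - 2*x^3/3 + 3*x + 3*sqrt(2)*exp(sqrt(2)*x)/2


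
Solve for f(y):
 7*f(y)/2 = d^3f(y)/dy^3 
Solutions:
 f(y) = C3*exp(2^(2/3)*7^(1/3)*y/2) + (C1*sin(2^(2/3)*sqrt(3)*7^(1/3)*y/4) + C2*cos(2^(2/3)*sqrt(3)*7^(1/3)*y/4))*exp(-2^(2/3)*7^(1/3)*y/4)


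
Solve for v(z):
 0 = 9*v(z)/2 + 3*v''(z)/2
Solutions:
 v(z) = C1*sin(sqrt(3)*z) + C2*cos(sqrt(3)*z)


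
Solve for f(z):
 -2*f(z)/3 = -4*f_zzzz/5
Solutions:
 f(z) = C1*exp(-5^(1/4)*6^(3/4)*z/6) + C2*exp(5^(1/4)*6^(3/4)*z/6) + C3*sin(5^(1/4)*6^(3/4)*z/6) + C4*cos(5^(1/4)*6^(3/4)*z/6)


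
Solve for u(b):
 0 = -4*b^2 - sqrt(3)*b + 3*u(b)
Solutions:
 u(b) = b*(4*b + sqrt(3))/3


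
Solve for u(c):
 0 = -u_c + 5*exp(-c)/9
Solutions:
 u(c) = C1 - 5*exp(-c)/9


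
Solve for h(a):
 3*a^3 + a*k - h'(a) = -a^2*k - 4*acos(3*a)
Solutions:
 h(a) = C1 + 3*a^4/4 + a^3*k/3 + a^2*k/2 + 4*a*acos(3*a) - 4*sqrt(1 - 9*a^2)/3


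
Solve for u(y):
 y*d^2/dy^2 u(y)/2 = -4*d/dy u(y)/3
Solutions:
 u(y) = C1 + C2/y^(5/3)


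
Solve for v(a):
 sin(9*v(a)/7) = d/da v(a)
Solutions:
 -a + 7*log(cos(9*v(a)/7) - 1)/18 - 7*log(cos(9*v(a)/7) + 1)/18 = C1


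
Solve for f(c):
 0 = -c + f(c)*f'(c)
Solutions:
 f(c) = -sqrt(C1 + c^2)
 f(c) = sqrt(C1 + c^2)


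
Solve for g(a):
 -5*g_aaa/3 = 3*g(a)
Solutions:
 g(a) = C3*exp(-15^(2/3)*a/5) + (C1*sin(3*3^(1/6)*5^(2/3)*a/10) + C2*cos(3*3^(1/6)*5^(2/3)*a/10))*exp(15^(2/3)*a/10)


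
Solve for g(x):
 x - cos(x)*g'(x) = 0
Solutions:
 g(x) = C1 + Integral(x/cos(x), x)


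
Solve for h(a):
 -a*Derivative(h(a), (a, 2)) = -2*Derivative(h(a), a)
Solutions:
 h(a) = C1 + C2*a^3


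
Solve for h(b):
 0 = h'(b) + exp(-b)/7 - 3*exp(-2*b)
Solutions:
 h(b) = C1 + exp(-b)/7 - 3*exp(-2*b)/2


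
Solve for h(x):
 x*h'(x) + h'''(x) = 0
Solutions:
 h(x) = C1 + Integral(C2*airyai(-x) + C3*airybi(-x), x)


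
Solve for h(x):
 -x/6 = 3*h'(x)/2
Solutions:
 h(x) = C1 - x^2/18


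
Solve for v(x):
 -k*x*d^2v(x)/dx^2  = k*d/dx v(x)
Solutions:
 v(x) = C1 + C2*log(x)


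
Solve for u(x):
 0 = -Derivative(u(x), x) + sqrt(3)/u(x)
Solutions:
 u(x) = -sqrt(C1 + 2*sqrt(3)*x)
 u(x) = sqrt(C1 + 2*sqrt(3)*x)


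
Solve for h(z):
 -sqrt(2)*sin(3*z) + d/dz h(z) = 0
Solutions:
 h(z) = C1 - sqrt(2)*cos(3*z)/3


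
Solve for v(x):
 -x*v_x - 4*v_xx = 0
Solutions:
 v(x) = C1 + C2*erf(sqrt(2)*x/4)


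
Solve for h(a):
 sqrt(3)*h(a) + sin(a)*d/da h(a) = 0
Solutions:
 h(a) = C1*(cos(a) + 1)^(sqrt(3)/2)/(cos(a) - 1)^(sqrt(3)/2)


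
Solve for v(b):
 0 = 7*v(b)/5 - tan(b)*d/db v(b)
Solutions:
 v(b) = C1*sin(b)^(7/5)


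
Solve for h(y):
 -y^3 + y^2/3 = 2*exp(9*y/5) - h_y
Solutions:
 h(y) = C1 + y^4/4 - y^3/9 + 10*exp(9*y/5)/9


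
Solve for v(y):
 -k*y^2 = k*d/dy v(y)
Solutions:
 v(y) = C1 - y^3/3


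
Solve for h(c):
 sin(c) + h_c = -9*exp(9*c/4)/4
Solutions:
 h(c) = C1 - exp(c)^(9/4) + cos(c)


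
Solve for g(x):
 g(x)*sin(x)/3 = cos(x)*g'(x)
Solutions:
 g(x) = C1/cos(x)^(1/3)


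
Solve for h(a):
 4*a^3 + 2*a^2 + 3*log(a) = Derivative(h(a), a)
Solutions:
 h(a) = C1 + a^4 + 2*a^3/3 + 3*a*log(a) - 3*a


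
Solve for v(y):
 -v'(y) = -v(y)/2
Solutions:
 v(y) = C1*exp(y/2)


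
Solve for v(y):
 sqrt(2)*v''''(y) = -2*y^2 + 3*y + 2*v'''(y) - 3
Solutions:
 v(y) = C1 + C2*y + C3*y^2 + C4*exp(sqrt(2)*y) + y^5/60 + y^4*(-3 + 2*sqrt(2))/48 + y^3*(10 - 3*sqrt(2))/24


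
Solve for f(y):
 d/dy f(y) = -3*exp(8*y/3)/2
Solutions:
 f(y) = C1 - 9*exp(8*y/3)/16


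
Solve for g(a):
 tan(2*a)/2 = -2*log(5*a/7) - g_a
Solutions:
 g(a) = C1 - 2*a*log(a) - 2*a*log(5) + 2*a + 2*a*log(7) + log(cos(2*a))/4


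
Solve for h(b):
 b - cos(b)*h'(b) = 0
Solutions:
 h(b) = C1 + Integral(b/cos(b), b)


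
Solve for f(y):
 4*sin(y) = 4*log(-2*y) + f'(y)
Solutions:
 f(y) = C1 - 4*y*log(-y) - 4*y*log(2) + 4*y - 4*cos(y)


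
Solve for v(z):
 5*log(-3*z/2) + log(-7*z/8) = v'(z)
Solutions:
 v(z) = C1 + 6*z*log(-z) + z*(-6 - 8*log(2) + log(1701))


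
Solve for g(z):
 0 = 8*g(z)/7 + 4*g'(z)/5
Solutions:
 g(z) = C1*exp(-10*z/7)


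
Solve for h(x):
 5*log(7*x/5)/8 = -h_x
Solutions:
 h(x) = C1 - 5*x*log(x)/8 - 5*x*log(7)/8 + 5*x/8 + 5*x*log(5)/8


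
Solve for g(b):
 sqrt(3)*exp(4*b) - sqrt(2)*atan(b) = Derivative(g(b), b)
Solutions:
 g(b) = C1 - sqrt(2)*(b*atan(b) - log(b^2 + 1)/2) + sqrt(3)*exp(4*b)/4


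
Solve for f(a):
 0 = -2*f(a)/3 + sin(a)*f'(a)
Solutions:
 f(a) = C1*(cos(a) - 1)^(1/3)/(cos(a) + 1)^(1/3)


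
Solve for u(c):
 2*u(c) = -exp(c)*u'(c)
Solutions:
 u(c) = C1*exp(2*exp(-c))


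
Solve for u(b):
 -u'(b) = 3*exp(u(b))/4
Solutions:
 u(b) = log(1/(C1 + 3*b)) + 2*log(2)


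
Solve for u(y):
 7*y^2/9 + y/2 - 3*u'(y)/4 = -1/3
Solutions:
 u(y) = C1 + 28*y^3/81 + y^2/3 + 4*y/9


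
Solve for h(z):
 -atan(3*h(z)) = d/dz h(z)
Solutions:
 Integral(1/atan(3*_y), (_y, h(z))) = C1 - z


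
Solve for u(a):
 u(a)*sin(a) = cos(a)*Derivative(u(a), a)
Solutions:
 u(a) = C1/cos(a)


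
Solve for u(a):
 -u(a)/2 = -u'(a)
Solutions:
 u(a) = C1*exp(a/2)


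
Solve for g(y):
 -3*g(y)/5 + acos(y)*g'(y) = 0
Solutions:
 g(y) = C1*exp(3*Integral(1/acos(y), y)/5)


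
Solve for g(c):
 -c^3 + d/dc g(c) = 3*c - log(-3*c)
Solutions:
 g(c) = C1 + c^4/4 + 3*c^2/2 - c*log(-c) + c*(1 - log(3))


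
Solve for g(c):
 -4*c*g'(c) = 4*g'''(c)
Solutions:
 g(c) = C1 + Integral(C2*airyai(-c) + C3*airybi(-c), c)


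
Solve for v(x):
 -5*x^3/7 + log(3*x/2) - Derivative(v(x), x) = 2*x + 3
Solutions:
 v(x) = C1 - 5*x^4/28 - x^2 + x*log(x) - 4*x + x*log(3/2)


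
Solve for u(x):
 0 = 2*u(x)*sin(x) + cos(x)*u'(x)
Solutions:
 u(x) = C1*cos(x)^2


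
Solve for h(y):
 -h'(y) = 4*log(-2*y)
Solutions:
 h(y) = C1 - 4*y*log(-y) + 4*y*(1 - log(2))


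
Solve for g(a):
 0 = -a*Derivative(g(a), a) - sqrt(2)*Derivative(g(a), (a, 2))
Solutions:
 g(a) = C1 + C2*erf(2^(1/4)*a/2)


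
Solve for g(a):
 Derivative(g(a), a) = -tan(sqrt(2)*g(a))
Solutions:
 g(a) = sqrt(2)*(pi - asin(C1*exp(-sqrt(2)*a)))/2
 g(a) = sqrt(2)*asin(C1*exp(-sqrt(2)*a))/2


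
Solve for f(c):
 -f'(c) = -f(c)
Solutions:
 f(c) = C1*exp(c)


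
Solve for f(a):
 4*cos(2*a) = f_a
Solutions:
 f(a) = C1 + 2*sin(2*a)


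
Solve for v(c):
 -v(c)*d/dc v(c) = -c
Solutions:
 v(c) = -sqrt(C1 + c^2)
 v(c) = sqrt(C1 + c^2)


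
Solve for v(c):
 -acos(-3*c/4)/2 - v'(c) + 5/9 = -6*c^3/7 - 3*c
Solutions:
 v(c) = C1 + 3*c^4/14 + 3*c^2/2 - c*acos(-3*c/4)/2 + 5*c/9 - sqrt(16 - 9*c^2)/6


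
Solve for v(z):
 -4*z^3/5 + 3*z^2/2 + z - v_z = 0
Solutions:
 v(z) = C1 - z^4/5 + z^3/2 + z^2/2


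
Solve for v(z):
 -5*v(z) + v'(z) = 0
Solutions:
 v(z) = C1*exp(5*z)


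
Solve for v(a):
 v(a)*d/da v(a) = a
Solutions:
 v(a) = -sqrt(C1 + a^2)
 v(a) = sqrt(C1 + a^2)


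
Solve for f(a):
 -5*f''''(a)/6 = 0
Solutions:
 f(a) = C1 + C2*a + C3*a^2 + C4*a^3


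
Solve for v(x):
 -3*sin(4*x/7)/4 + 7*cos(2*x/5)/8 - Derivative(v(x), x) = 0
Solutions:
 v(x) = C1 + 35*sin(2*x/5)/16 + 21*cos(4*x/7)/16


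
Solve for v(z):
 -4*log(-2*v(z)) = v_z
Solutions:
 Integral(1/(log(-_y) + log(2)), (_y, v(z)))/4 = C1 - z


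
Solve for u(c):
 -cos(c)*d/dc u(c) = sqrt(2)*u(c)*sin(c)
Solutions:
 u(c) = C1*cos(c)^(sqrt(2))


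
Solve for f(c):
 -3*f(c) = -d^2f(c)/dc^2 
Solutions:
 f(c) = C1*exp(-sqrt(3)*c) + C2*exp(sqrt(3)*c)


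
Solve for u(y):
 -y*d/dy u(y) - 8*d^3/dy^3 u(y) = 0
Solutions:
 u(y) = C1 + Integral(C2*airyai(-y/2) + C3*airybi(-y/2), y)


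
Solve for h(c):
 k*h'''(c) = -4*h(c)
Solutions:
 h(c) = C1*exp(2^(2/3)*c*(-1/k)^(1/3)) + C2*exp(2^(2/3)*c*(-1/k)^(1/3)*(-1 + sqrt(3)*I)/2) + C3*exp(-2^(2/3)*c*(-1/k)^(1/3)*(1 + sqrt(3)*I)/2)


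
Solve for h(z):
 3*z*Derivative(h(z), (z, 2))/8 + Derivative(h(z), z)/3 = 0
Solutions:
 h(z) = C1 + C2*z^(1/9)


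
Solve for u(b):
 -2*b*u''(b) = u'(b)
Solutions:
 u(b) = C1 + C2*sqrt(b)


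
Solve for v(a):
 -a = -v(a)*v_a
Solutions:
 v(a) = -sqrt(C1 + a^2)
 v(a) = sqrt(C1 + a^2)


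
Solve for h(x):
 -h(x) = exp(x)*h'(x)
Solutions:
 h(x) = C1*exp(exp(-x))


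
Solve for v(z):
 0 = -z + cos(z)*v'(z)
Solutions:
 v(z) = C1 + Integral(z/cos(z), z)


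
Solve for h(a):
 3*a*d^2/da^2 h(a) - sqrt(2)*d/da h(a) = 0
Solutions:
 h(a) = C1 + C2*a^(sqrt(2)/3 + 1)


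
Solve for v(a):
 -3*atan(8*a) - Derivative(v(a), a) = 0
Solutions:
 v(a) = C1 - 3*a*atan(8*a) + 3*log(64*a^2 + 1)/16


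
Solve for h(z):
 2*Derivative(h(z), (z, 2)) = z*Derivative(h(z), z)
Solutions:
 h(z) = C1 + C2*erfi(z/2)


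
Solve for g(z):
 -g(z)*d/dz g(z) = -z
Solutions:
 g(z) = -sqrt(C1 + z^2)
 g(z) = sqrt(C1 + z^2)


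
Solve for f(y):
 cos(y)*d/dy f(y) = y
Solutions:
 f(y) = C1 + Integral(y/cos(y), y)


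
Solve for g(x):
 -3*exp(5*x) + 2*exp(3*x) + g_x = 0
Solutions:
 g(x) = C1 + 3*exp(5*x)/5 - 2*exp(3*x)/3


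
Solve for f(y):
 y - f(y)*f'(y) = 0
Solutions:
 f(y) = -sqrt(C1 + y^2)
 f(y) = sqrt(C1 + y^2)


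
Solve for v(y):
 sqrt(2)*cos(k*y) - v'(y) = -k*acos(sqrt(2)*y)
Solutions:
 v(y) = C1 + k*(y*acos(sqrt(2)*y) - sqrt(2)*sqrt(1 - 2*y^2)/2) + sqrt(2)*Piecewise((sin(k*y)/k, Ne(k, 0)), (y, True))


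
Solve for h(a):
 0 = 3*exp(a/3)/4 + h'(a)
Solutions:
 h(a) = C1 - 9*exp(a/3)/4


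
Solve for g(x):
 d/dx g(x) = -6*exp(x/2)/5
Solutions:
 g(x) = C1 - 12*exp(x/2)/5


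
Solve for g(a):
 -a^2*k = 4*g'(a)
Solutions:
 g(a) = C1 - a^3*k/12


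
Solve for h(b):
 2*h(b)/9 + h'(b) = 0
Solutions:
 h(b) = C1*exp(-2*b/9)


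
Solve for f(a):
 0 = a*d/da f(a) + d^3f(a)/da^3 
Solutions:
 f(a) = C1 + Integral(C2*airyai(-a) + C3*airybi(-a), a)


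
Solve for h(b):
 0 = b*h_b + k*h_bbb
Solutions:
 h(b) = C1 + Integral(C2*airyai(b*(-1/k)^(1/3)) + C3*airybi(b*(-1/k)^(1/3)), b)


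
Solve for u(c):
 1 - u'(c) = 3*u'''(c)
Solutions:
 u(c) = C1 + C2*sin(sqrt(3)*c/3) + C3*cos(sqrt(3)*c/3) + c


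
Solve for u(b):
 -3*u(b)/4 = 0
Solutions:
 u(b) = 0


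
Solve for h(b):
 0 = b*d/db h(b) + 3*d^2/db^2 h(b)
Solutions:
 h(b) = C1 + C2*erf(sqrt(6)*b/6)


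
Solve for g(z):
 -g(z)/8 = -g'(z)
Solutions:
 g(z) = C1*exp(z/8)


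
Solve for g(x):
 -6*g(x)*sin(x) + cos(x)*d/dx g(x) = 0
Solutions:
 g(x) = C1/cos(x)^6


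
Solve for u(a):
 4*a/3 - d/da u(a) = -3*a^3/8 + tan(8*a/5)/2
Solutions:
 u(a) = C1 + 3*a^4/32 + 2*a^2/3 + 5*log(cos(8*a/5))/16


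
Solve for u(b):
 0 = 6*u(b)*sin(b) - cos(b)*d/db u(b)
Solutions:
 u(b) = C1/cos(b)^6


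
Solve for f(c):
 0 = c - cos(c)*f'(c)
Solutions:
 f(c) = C1 + Integral(c/cos(c), c)


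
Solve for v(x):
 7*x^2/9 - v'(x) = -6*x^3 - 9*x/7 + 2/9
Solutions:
 v(x) = C1 + 3*x^4/2 + 7*x^3/27 + 9*x^2/14 - 2*x/9


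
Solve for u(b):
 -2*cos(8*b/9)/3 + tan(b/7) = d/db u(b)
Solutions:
 u(b) = C1 - 7*log(cos(b/7)) - 3*sin(8*b/9)/4


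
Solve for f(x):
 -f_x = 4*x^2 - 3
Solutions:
 f(x) = C1 - 4*x^3/3 + 3*x


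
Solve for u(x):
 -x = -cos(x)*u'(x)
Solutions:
 u(x) = C1 + Integral(x/cos(x), x)


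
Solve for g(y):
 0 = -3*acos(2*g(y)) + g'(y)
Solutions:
 Integral(1/acos(2*_y), (_y, g(y))) = C1 + 3*y


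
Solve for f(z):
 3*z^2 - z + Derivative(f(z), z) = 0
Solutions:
 f(z) = C1 - z^3 + z^2/2


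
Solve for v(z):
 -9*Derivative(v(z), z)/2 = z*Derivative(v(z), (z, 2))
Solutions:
 v(z) = C1 + C2/z^(7/2)


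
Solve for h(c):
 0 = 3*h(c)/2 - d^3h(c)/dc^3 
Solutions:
 h(c) = C3*exp(2^(2/3)*3^(1/3)*c/2) + (C1*sin(2^(2/3)*3^(5/6)*c/4) + C2*cos(2^(2/3)*3^(5/6)*c/4))*exp(-2^(2/3)*3^(1/3)*c/4)


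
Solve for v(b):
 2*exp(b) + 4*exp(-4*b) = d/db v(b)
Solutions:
 v(b) = C1 + 2*exp(b) - exp(-4*b)


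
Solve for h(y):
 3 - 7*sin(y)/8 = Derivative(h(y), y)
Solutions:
 h(y) = C1 + 3*y + 7*cos(y)/8


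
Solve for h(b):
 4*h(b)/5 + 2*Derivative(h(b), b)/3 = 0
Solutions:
 h(b) = C1*exp(-6*b/5)


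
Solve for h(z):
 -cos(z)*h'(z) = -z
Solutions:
 h(z) = C1 + Integral(z/cos(z), z)


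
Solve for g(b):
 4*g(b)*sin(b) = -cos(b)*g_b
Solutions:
 g(b) = C1*cos(b)^4


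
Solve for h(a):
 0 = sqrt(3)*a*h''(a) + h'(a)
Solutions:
 h(a) = C1 + C2*a^(1 - sqrt(3)/3)


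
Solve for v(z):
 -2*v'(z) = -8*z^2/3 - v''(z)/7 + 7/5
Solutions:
 v(z) = C1 + C2*exp(14*z) + 4*z^3/9 + 2*z^2/21 - 1009*z/1470


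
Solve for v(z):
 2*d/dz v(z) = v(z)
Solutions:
 v(z) = C1*exp(z/2)


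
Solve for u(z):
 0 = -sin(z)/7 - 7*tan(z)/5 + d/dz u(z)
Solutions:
 u(z) = C1 - 7*log(cos(z))/5 - cos(z)/7


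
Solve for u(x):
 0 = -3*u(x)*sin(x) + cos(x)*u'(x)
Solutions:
 u(x) = C1/cos(x)^3


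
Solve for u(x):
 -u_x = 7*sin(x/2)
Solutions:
 u(x) = C1 + 14*cos(x/2)


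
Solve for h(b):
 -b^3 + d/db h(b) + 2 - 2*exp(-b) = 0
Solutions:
 h(b) = C1 + b^4/4 - 2*b - 2*exp(-b)


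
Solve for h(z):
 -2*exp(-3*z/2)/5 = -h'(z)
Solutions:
 h(z) = C1 - 4*exp(-3*z/2)/15


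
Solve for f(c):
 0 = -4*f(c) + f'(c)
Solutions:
 f(c) = C1*exp(4*c)


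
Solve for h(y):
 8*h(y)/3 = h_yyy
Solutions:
 h(y) = C3*exp(2*3^(2/3)*y/3) + (C1*sin(3^(1/6)*y) + C2*cos(3^(1/6)*y))*exp(-3^(2/3)*y/3)


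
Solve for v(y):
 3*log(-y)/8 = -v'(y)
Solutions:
 v(y) = C1 - 3*y*log(-y)/8 + 3*y/8


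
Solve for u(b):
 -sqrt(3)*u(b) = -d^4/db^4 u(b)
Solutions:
 u(b) = C1*exp(-3^(1/8)*b) + C2*exp(3^(1/8)*b) + C3*sin(3^(1/8)*b) + C4*cos(3^(1/8)*b)


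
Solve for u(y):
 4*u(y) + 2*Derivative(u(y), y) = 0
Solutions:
 u(y) = C1*exp(-2*y)


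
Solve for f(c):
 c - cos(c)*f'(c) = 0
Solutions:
 f(c) = C1 + Integral(c/cos(c), c)


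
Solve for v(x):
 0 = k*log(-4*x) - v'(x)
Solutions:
 v(x) = C1 + k*x*log(-x) + k*x*(-1 + 2*log(2))


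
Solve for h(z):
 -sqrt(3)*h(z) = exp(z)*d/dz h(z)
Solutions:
 h(z) = C1*exp(sqrt(3)*exp(-z))


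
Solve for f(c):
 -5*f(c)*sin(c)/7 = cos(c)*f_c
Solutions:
 f(c) = C1*cos(c)^(5/7)


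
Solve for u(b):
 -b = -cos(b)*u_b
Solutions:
 u(b) = C1 + Integral(b/cos(b), b)


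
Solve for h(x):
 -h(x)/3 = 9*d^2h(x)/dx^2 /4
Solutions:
 h(x) = C1*sin(2*sqrt(3)*x/9) + C2*cos(2*sqrt(3)*x/9)


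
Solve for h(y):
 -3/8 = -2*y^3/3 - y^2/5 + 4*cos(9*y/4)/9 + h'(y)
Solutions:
 h(y) = C1 + y^4/6 + y^3/15 - 3*y/8 - 16*sin(9*y/4)/81


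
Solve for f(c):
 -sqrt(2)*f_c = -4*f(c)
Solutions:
 f(c) = C1*exp(2*sqrt(2)*c)


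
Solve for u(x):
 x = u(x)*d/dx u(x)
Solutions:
 u(x) = -sqrt(C1 + x^2)
 u(x) = sqrt(C1 + x^2)


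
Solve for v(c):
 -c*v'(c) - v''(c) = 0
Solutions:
 v(c) = C1 + C2*erf(sqrt(2)*c/2)


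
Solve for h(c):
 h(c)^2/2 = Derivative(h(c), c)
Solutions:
 h(c) = -2/(C1 + c)


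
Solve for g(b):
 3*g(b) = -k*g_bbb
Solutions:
 g(b) = C1*exp(3^(1/3)*b*(-1/k)^(1/3)) + C2*exp(b*(-1/k)^(1/3)*(-3^(1/3) + 3^(5/6)*I)/2) + C3*exp(-b*(-1/k)^(1/3)*(3^(1/3) + 3^(5/6)*I)/2)


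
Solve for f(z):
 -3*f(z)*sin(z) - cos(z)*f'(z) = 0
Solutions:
 f(z) = C1*cos(z)^3


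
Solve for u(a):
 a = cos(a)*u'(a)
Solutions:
 u(a) = C1 + Integral(a/cos(a), a)


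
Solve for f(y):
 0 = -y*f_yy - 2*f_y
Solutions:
 f(y) = C1 + C2/y


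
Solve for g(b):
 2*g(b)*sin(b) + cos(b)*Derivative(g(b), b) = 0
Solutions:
 g(b) = C1*cos(b)^2


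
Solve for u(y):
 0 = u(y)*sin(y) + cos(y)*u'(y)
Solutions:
 u(y) = C1*cos(y)


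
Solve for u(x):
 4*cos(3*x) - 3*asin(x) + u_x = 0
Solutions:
 u(x) = C1 + 3*x*asin(x) + 3*sqrt(1 - x^2) - 4*sin(3*x)/3


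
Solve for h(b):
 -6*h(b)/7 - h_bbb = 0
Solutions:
 h(b) = C3*exp(-6^(1/3)*7^(2/3)*b/7) + (C1*sin(2^(1/3)*3^(5/6)*7^(2/3)*b/14) + C2*cos(2^(1/3)*3^(5/6)*7^(2/3)*b/14))*exp(6^(1/3)*7^(2/3)*b/14)


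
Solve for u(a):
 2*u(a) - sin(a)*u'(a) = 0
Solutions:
 u(a) = C1*(cos(a) - 1)/(cos(a) + 1)


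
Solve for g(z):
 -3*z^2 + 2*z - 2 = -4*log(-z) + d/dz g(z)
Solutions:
 g(z) = C1 - z^3 + z^2 + 4*z*log(-z) - 6*z


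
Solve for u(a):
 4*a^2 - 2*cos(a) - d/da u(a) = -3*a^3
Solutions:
 u(a) = C1 + 3*a^4/4 + 4*a^3/3 - 2*sin(a)


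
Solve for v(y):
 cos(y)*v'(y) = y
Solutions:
 v(y) = C1 + Integral(y/cos(y), y)


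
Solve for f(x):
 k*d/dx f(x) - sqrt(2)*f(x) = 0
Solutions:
 f(x) = C1*exp(sqrt(2)*x/k)


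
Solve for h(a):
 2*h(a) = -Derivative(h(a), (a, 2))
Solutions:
 h(a) = C1*sin(sqrt(2)*a) + C2*cos(sqrt(2)*a)


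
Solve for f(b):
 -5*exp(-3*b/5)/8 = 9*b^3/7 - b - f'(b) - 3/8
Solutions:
 f(b) = C1 + 9*b^4/28 - b^2/2 - 3*b/8 - 25*exp(-3*b/5)/24


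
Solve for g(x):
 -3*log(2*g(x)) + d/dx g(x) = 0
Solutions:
 -Integral(1/(log(_y) + log(2)), (_y, g(x)))/3 = C1 - x


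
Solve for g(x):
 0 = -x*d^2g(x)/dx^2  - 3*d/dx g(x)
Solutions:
 g(x) = C1 + C2/x^2


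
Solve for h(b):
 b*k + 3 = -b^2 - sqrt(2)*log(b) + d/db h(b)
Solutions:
 h(b) = C1 + b^3/3 + b^2*k/2 + sqrt(2)*b*log(b) - sqrt(2)*b + 3*b


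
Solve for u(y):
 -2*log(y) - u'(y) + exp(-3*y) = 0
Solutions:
 u(y) = C1 - 2*y*log(y) + 2*y - exp(-3*y)/3


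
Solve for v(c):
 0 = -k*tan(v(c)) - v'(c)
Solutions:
 v(c) = pi - asin(C1*exp(-c*k))
 v(c) = asin(C1*exp(-c*k))


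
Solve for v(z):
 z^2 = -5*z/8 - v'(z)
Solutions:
 v(z) = C1 - z^3/3 - 5*z^2/16


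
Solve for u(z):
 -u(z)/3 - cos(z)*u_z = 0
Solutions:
 u(z) = C1*(sin(z) - 1)^(1/6)/(sin(z) + 1)^(1/6)


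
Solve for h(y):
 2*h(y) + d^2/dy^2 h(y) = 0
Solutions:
 h(y) = C1*sin(sqrt(2)*y) + C2*cos(sqrt(2)*y)


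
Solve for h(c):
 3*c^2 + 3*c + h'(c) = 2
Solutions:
 h(c) = C1 - c^3 - 3*c^2/2 + 2*c


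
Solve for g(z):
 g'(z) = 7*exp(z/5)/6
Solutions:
 g(z) = C1 + 35*exp(z/5)/6


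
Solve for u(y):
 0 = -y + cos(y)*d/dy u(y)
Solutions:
 u(y) = C1 + Integral(y/cos(y), y)


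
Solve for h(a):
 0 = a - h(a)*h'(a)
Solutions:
 h(a) = -sqrt(C1 + a^2)
 h(a) = sqrt(C1 + a^2)


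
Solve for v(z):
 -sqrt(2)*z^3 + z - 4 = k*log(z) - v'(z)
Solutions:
 v(z) = C1 + k*z*log(z) - k*z + sqrt(2)*z^4/4 - z^2/2 + 4*z


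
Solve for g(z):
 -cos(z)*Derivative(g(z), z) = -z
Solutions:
 g(z) = C1 + Integral(z/cos(z), z)


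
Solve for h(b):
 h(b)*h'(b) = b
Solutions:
 h(b) = -sqrt(C1 + b^2)
 h(b) = sqrt(C1 + b^2)


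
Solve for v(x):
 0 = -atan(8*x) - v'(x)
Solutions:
 v(x) = C1 - x*atan(8*x) + log(64*x^2 + 1)/16


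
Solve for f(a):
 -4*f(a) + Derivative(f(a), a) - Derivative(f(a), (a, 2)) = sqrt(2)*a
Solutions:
 f(a) = -sqrt(2)*a/4 + (C1*sin(sqrt(15)*a/2) + C2*cos(sqrt(15)*a/2))*exp(a/2) - sqrt(2)/16


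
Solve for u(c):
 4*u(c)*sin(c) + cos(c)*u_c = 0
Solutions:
 u(c) = C1*cos(c)^4


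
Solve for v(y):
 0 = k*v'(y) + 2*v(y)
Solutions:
 v(y) = C1*exp(-2*y/k)


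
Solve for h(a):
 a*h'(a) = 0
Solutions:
 h(a) = C1


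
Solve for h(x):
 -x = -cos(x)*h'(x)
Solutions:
 h(x) = C1 + Integral(x/cos(x), x)


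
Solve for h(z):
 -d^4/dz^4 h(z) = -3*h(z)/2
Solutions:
 h(z) = C1*exp(-2^(3/4)*3^(1/4)*z/2) + C2*exp(2^(3/4)*3^(1/4)*z/2) + C3*sin(2^(3/4)*3^(1/4)*z/2) + C4*cos(2^(3/4)*3^(1/4)*z/2)


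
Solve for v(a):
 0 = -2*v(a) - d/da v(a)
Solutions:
 v(a) = C1*exp(-2*a)


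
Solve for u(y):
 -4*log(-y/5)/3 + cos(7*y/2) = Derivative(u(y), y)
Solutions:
 u(y) = C1 - 4*y*log(-y)/3 + 4*y/3 + 4*y*log(5)/3 + 2*sin(7*y/2)/7


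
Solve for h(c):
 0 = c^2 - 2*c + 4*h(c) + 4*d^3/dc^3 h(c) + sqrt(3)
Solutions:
 h(c) = C3*exp(-c) - c^2/4 + c/2 + (C1*sin(sqrt(3)*c/2) + C2*cos(sqrt(3)*c/2))*exp(c/2) - sqrt(3)/4


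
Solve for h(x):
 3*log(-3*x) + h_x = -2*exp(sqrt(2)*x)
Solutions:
 h(x) = C1 - 3*x*log(-x) + 3*x*(1 - log(3)) - sqrt(2)*exp(sqrt(2)*x)


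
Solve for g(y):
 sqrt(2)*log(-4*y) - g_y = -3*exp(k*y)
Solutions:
 g(y) = C1 + sqrt(2)*y*log(-y) + sqrt(2)*y*(-1 + 2*log(2)) + Piecewise((3*exp(k*y)/k, Ne(k, 0)), (3*y, True))


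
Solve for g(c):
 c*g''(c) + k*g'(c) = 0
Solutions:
 g(c) = C1 + c^(1 - re(k))*(C2*sin(log(c)*Abs(im(k))) + C3*cos(log(c)*im(k)))


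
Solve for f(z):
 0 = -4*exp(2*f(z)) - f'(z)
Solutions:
 f(z) = log(-sqrt(-1/(C1 - 4*z))) - log(2)/2
 f(z) = log(-1/(C1 - 4*z))/2 - log(2)/2


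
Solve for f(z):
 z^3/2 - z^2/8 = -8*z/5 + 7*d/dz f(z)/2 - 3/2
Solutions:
 f(z) = C1 + z^4/28 - z^3/84 + 8*z^2/35 + 3*z/7


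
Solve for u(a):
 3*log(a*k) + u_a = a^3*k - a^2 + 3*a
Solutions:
 u(a) = C1 + a^4*k/4 - a^3/3 + 3*a^2/2 - 3*a*log(a*k) + 3*a


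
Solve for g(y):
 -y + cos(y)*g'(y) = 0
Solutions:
 g(y) = C1 + Integral(y/cos(y), y)


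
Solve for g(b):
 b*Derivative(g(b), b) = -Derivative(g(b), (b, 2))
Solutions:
 g(b) = C1 + C2*erf(sqrt(2)*b/2)


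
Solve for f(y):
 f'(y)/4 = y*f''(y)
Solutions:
 f(y) = C1 + C2*y^(5/4)


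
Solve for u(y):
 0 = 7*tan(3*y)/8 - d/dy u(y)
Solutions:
 u(y) = C1 - 7*log(cos(3*y))/24


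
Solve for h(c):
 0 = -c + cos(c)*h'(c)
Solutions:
 h(c) = C1 + Integral(c/cos(c), c)


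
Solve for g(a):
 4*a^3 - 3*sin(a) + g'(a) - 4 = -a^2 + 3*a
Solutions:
 g(a) = C1 - a^4 - a^3/3 + 3*a^2/2 + 4*a - 3*cos(a)


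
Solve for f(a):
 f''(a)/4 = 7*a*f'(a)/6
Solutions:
 f(a) = C1 + C2*erfi(sqrt(21)*a/3)


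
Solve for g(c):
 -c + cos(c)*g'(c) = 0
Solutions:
 g(c) = C1 + Integral(c/cos(c), c)


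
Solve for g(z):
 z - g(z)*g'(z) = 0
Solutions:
 g(z) = -sqrt(C1 + z^2)
 g(z) = sqrt(C1 + z^2)


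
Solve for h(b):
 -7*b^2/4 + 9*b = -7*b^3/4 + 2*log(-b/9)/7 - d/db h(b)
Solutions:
 h(b) = C1 - 7*b^4/16 + 7*b^3/12 - 9*b^2/2 + 2*b*log(-b)/7 + 2*b*(-2*log(3) - 1)/7


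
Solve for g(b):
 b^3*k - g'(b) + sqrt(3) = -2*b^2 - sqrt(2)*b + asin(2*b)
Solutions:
 g(b) = C1 + b^4*k/4 + 2*b^3/3 + sqrt(2)*b^2/2 - b*asin(2*b) + sqrt(3)*b - sqrt(1 - 4*b^2)/2


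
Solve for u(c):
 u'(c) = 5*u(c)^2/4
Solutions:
 u(c) = -4/(C1 + 5*c)


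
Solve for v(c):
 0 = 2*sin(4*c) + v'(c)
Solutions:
 v(c) = C1 + cos(4*c)/2


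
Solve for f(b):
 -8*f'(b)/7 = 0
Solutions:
 f(b) = C1


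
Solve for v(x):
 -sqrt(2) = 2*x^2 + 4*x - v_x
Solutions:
 v(x) = C1 + 2*x^3/3 + 2*x^2 + sqrt(2)*x


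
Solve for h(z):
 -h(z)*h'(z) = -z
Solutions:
 h(z) = -sqrt(C1 + z^2)
 h(z) = sqrt(C1 + z^2)


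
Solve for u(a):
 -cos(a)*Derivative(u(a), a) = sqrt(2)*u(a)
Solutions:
 u(a) = C1*(sin(a) - 1)^(sqrt(2)/2)/(sin(a) + 1)^(sqrt(2)/2)


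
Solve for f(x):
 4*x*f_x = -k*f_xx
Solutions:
 f(x) = C1 + C2*sqrt(k)*erf(sqrt(2)*x*sqrt(1/k))


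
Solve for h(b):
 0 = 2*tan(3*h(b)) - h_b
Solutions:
 h(b) = -asin(C1*exp(6*b))/3 + pi/3
 h(b) = asin(C1*exp(6*b))/3


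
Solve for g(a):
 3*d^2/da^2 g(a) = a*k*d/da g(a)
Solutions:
 g(a) = Piecewise((-sqrt(6)*sqrt(pi)*C1*erf(sqrt(6)*a*sqrt(-k)/6)/(2*sqrt(-k)) - C2, (k > 0) | (k < 0)), (-C1*a - C2, True))


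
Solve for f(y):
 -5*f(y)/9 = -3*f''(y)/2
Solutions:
 f(y) = C1*exp(-sqrt(30)*y/9) + C2*exp(sqrt(30)*y/9)


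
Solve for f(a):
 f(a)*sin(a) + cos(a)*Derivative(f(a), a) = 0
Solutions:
 f(a) = C1*cos(a)


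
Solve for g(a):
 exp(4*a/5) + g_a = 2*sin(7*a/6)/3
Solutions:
 g(a) = C1 - 5*exp(4*a/5)/4 - 4*cos(7*a/6)/7


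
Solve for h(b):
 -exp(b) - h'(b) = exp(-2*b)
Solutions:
 h(b) = C1 - exp(b) + exp(-2*b)/2


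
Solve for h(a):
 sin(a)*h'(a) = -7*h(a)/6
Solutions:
 h(a) = C1*(cos(a) + 1)^(7/12)/(cos(a) - 1)^(7/12)


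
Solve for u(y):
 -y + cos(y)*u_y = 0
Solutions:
 u(y) = C1 + Integral(y/cos(y), y)


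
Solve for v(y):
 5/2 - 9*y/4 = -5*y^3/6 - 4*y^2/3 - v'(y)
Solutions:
 v(y) = C1 - 5*y^4/24 - 4*y^3/9 + 9*y^2/8 - 5*y/2


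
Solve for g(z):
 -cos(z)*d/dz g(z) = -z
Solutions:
 g(z) = C1 + Integral(z/cos(z), z)


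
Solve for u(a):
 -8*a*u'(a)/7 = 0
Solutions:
 u(a) = C1


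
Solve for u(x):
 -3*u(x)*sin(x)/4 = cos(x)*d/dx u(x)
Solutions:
 u(x) = C1*cos(x)^(3/4)


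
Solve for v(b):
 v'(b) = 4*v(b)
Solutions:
 v(b) = C1*exp(4*b)


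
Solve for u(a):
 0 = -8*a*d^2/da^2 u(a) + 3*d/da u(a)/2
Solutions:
 u(a) = C1 + C2*a^(19/16)


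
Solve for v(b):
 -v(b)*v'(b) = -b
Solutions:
 v(b) = -sqrt(C1 + b^2)
 v(b) = sqrt(C1 + b^2)


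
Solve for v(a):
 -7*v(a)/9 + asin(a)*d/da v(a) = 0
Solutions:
 v(a) = C1*exp(7*Integral(1/asin(a), a)/9)


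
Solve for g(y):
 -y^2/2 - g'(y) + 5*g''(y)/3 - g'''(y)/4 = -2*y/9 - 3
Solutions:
 g(y) = C1 + C2*exp(2*y/3) + C3*exp(6*y) - y^3/6 - 13*y^2/18 + 91*y/108


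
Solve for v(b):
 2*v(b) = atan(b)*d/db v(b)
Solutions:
 v(b) = C1*exp(2*Integral(1/atan(b), b))


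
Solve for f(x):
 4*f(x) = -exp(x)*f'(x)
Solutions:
 f(x) = C1*exp(4*exp(-x))


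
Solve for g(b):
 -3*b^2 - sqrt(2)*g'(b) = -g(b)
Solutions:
 g(b) = C1*exp(sqrt(2)*b/2) + 3*b^2 + 6*sqrt(2)*b + 12


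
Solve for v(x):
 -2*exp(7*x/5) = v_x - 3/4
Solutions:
 v(x) = C1 + 3*x/4 - 10*exp(7*x/5)/7


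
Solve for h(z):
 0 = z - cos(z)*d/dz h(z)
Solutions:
 h(z) = C1 + Integral(z/cos(z), z)


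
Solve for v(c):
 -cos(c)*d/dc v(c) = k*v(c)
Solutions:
 v(c) = C1*exp(k*(log(sin(c) - 1) - log(sin(c) + 1))/2)


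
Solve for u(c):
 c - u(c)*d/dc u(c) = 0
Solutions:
 u(c) = -sqrt(C1 + c^2)
 u(c) = sqrt(C1 + c^2)


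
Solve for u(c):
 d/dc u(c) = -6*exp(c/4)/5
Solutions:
 u(c) = C1 - 24*exp(c/4)/5


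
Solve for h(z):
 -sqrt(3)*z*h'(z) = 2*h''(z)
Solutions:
 h(z) = C1 + C2*erf(3^(1/4)*z/2)


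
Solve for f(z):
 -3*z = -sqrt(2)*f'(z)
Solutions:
 f(z) = C1 + 3*sqrt(2)*z^2/4


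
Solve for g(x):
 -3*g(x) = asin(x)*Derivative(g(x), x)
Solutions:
 g(x) = C1*exp(-3*Integral(1/asin(x), x))


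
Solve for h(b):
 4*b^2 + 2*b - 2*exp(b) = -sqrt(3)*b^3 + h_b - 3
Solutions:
 h(b) = C1 + sqrt(3)*b^4/4 + 4*b^3/3 + b^2 + 3*b - 2*exp(b)


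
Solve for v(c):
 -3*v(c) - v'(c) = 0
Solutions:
 v(c) = C1*exp(-3*c)


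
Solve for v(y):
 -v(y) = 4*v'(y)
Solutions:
 v(y) = C1*exp(-y/4)


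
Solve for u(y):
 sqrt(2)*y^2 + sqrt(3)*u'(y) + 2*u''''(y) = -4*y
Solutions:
 u(y) = C1 + C4*exp(-2^(2/3)*3^(1/6)*y/2) - sqrt(6)*y^3/9 - 2*sqrt(3)*y^2/3 + (C2*sin(6^(2/3)*y/4) + C3*cos(6^(2/3)*y/4))*exp(2^(2/3)*3^(1/6)*y/4)


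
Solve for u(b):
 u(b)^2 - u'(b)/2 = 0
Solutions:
 u(b) = -1/(C1 + 2*b)


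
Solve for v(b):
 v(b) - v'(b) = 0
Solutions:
 v(b) = C1*exp(b)


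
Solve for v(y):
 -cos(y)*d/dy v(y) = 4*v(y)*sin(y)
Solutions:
 v(y) = C1*cos(y)^4


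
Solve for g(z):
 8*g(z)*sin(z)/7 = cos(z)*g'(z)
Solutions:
 g(z) = C1/cos(z)^(8/7)


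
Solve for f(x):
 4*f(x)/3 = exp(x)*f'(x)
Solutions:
 f(x) = C1*exp(-4*exp(-x)/3)


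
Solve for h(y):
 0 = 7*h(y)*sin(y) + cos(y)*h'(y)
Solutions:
 h(y) = C1*cos(y)^7


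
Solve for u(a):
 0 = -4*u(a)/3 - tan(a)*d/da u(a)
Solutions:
 u(a) = C1/sin(a)^(4/3)


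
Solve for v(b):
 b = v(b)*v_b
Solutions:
 v(b) = -sqrt(C1 + b^2)
 v(b) = sqrt(C1 + b^2)
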